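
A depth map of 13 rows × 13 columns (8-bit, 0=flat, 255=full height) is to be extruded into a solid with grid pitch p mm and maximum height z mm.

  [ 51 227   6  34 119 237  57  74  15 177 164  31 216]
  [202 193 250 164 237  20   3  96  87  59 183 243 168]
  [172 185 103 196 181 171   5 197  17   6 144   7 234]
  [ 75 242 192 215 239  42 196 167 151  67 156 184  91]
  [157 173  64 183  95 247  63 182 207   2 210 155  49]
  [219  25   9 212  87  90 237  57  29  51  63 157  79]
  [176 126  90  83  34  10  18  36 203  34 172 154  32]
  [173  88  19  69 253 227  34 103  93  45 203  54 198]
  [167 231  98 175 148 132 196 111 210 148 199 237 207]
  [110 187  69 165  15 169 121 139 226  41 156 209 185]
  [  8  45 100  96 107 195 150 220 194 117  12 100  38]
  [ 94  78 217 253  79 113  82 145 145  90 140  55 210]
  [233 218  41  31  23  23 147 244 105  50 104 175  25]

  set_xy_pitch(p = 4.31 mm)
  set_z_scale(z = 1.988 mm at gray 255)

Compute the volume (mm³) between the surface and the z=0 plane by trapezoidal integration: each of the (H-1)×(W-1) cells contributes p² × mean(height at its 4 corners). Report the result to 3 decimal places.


2644.897

height_mm = gray/255 × 1.988; cell vol = 4.31² × mean(4 corners)
unit = 4.31² × 1.988 / (4×255) = 0.0362052 mm³ per gray-sum
row 0: Σ corner-gray over 12 cells = 5989  → 216.8328
row 1: Σ corner-gray over 12 cells = 6270  → 227.0065
row 2: Σ corner-gray over 12 cells = 6698  → 242.5023
row 3: Σ corner-gray over 12 cells = 7236  → 261.9807
row 4: Σ corner-gray over 12 cells = 5700  → 206.3695
row 5: Σ corner-gray over 12 cells = 4460  → 161.4751
row 6: Σ corner-gray over 12 cells = 4875  → 176.5003
row 7: Σ corner-gray over 12 cells = 6891  → 249.4899
row 8: Σ corner-gray over 12 cells = 7433  → 269.1131
row 9: Σ corner-gray over 12 cells = 6007  → 217.4845
row 10: Σ corner-gray over 12 cells = 5816  → 210.5693
row 11: Σ corner-gray over 12 cells = 5678  → 205.5730
Σ rows: total corner-gray = 73053  → 2644.8972 mm³


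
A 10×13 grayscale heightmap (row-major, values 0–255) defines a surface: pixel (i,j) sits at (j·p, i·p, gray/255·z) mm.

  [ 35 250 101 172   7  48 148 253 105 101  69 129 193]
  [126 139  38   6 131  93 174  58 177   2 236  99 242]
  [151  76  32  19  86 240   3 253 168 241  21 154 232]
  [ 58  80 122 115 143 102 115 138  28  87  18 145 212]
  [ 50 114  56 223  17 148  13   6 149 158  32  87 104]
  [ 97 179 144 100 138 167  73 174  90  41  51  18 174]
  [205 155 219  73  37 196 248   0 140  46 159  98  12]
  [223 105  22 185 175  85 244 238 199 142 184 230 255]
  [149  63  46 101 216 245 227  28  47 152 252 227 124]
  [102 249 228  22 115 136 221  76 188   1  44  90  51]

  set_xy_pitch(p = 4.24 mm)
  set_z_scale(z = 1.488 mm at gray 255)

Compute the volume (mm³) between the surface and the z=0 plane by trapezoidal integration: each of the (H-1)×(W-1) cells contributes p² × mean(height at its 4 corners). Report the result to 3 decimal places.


height_mm = gray/255 × 1.488; cell vol = 4.24² × mean(4 corners)
unit = 4.24² × 1.488 / (4×255) = 0.0262261 mm³ per gray-sum
row 0: Σ corner-gray over 12 cells = 5668  → 148.6498
row 1: Σ corner-gray over 12 cells = 5643  → 147.9941
row 2: Σ corner-gray over 12 cells = 5425  → 142.2768
row 3: Σ corner-gray over 12 cells = 4616  → 121.0599
row 4: Σ corner-gray over 12 cells = 4781  → 125.3872
row 5: Σ corner-gray over 12 cells = 5580  → 146.3419
row 6: Σ corner-gray over 12 cells = 7055  → 185.0255
row 7: Σ corner-gray over 12 cells = 7577  → 198.7155
row 8: Σ corner-gray over 12 cells = 6374  → 167.1655
Σ rows: total corner-gray = 52719  → 1382.6162 mm³

1382.616


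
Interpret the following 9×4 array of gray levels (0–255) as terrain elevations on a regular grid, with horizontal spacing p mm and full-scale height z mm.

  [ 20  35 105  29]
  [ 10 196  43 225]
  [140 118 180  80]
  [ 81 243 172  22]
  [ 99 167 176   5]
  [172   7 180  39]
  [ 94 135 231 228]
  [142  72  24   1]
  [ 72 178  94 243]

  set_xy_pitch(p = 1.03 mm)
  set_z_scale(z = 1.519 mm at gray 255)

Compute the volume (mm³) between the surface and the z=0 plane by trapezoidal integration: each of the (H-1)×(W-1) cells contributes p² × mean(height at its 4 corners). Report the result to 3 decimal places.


height_mm = gray/255 × 1.519; cell vol = 1.03² × mean(4 corners)
unit = 1.03² × 1.519 / (4×255) = 0.00157991 mm³ per gray-sum
row 0: Σ corner-gray over 3 cells = 1042  → 1.6463
row 1: Σ corner-gray over 3 cells = 1529  → 2.4157
row 2: Σ corner-gray over 3 cells = 1749  → 2.7633
row 3: Σ corner-gray over 3 cells = 1723  → 2.7222
row 4: Σ corner-gray over 3 cells = 1375  → 2.1724
row 5: Σ corner-gray over 3 cells = 1639  → 2.5895
row 6: Σ corner-gray over 3 cells = 1389  → 2.1945
row 7: Σ corner-gray over 3 cells = 1194  → 1.8864
Σ rows: total corner-gray = 11640  → 18.3901 mm³

18.390


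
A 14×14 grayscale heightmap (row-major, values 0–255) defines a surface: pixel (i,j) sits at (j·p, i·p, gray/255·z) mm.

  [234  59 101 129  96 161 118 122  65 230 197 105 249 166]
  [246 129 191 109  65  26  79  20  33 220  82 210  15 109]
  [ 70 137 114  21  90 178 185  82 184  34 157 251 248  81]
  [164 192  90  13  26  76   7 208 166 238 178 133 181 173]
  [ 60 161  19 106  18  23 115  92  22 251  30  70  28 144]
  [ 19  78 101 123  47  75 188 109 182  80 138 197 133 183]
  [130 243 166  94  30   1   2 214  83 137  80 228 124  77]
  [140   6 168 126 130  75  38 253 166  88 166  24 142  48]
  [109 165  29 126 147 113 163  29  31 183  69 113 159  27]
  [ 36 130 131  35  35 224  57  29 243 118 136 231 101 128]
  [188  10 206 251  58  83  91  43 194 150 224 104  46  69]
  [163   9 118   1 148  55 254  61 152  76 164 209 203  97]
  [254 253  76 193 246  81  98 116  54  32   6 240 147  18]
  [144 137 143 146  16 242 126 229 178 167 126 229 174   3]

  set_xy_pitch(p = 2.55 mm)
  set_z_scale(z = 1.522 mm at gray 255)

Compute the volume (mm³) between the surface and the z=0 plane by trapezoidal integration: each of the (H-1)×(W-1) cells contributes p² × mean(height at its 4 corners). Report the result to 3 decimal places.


height_mm = gray/255 × 1.522; cell vol = 2.55² × mean(4 corners)
unit = 2.55² × 1.522 / (4×255) = 0.00970275 mm³ per gray-sum
row 0: Σ corner-gray over 13 cells = 6377  → 61.8744
row 1: Σ corner-gray over 13 cells = 6226  → 60.4093
row 2: Σ corner-gray over 13 cells = 6866  → 66.6191
row 3: Σ corner-gray over 13 cells = 5427  → 52.6568
row 4: Σ corner-gray over 13 cells = 5178  → 50.2408
row 5: Σ corner-gray over 13 cells = 6115  → 59.3323
row 6: Σ corner-gray over 13 cells = 5963  → 57.8575
row 7: Σ corner-gray over 13 cells = 5742  → 55.7132
row 8: Σ corner-gray over 13 cells = 5894  → 57.1880
row 9: Σ corner-gray over 13 cells = 6281  → 60.9430
row 10: Σ corner-gray over 13 cells = 6337  → 61.4863
row 11: Σ corner-gray over 13 cells = 6516  → 63.2231
row 12: Σ corner-gray over 13 cells = 7329  → 71.1115
Σ rows: total corner-gray = 80251  → 778.6554 mm³

778.655


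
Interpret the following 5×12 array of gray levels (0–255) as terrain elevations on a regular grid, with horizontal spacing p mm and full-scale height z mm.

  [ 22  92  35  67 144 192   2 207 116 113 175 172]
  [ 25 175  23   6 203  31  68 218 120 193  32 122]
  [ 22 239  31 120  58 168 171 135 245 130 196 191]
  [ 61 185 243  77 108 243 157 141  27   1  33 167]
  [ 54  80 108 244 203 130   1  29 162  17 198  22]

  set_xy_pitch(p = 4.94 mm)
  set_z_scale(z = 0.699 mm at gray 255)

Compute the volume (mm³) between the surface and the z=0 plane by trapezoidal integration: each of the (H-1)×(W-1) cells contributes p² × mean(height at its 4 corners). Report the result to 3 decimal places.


354.274

height_mm = gray/255 × 0.699; cell vol = 4.94² × mean(4 corners)
unit = 4.94² × 0.699 / (4×255) = 0.0167236 mm³ per gray-sum
row 0: Σ corner-gray over 11 cells = 4765  → 79.6882
row 1: Σ corner-gray over 11 cells = 5484  → 91.7125
row 2: Σ corner-gray over 11 cells = 5857  → 97.9504
row 3: Σ corner-gray over 11 cells = 5078  → 84.9227
Σ rows: total corner-gray = 21184  → 354.2737 mm³


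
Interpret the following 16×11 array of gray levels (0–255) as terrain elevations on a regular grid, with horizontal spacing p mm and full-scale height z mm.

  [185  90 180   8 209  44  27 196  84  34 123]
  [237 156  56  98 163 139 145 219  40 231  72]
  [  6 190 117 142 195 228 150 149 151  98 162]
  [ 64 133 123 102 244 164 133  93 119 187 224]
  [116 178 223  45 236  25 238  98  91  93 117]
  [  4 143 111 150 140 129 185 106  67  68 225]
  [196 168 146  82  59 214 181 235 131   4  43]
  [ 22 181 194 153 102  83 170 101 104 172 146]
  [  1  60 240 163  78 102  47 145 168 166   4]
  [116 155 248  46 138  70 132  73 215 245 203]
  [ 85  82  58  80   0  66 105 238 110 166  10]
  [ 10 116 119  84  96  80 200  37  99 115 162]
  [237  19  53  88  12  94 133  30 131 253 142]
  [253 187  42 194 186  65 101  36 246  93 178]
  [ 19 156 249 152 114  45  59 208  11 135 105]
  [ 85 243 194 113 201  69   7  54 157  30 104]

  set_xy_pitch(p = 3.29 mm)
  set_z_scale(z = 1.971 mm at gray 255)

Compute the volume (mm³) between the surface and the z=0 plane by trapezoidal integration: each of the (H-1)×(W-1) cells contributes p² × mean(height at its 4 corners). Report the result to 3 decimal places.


height_mm = gray/255 × 1.971; cell vol = 3.29² × mean(4 corners)
unit = 3.29² × 1.971 / (4×255) = 0.020916 mm³ per gray-sum
row 0: Σ corner-gray over 10 cells = 4855  → 101.5471
row 1: Σ corner-gray over 10 cells = 5811  → 121.5428
row 2: Σ corner-gray over 10 cells = 5892  → 123.2370
row 3: Σ corner-gray over 10 cells = 5571  → 116.5229
row 4: Σ corner-gray over 10 cells = 5114  → 106.9643
row 5: Σ corner-gray over 10 cells = 5106  → 106.7970
row 6: Σ corner-gray over 10 cells = 5367  → 112.2561
row 7: Σ corner-gray over 10 cells = 5031  → 105.2283
row 8: Σ corner-gray over 10 cells = 5306  → 110.9802
row 9: Σ corner-gray over 10 cells = 4868  → 101.8190
row 10: Σ corner-gray over 10 cells = 3969  → 83.0155
row 11: Σ corner-gray over 10 cells = 4069  → 85.1071
row 12: Σ corner-gray over 10 cells = 4736  → 99.0581
row 13: Σ corner-gray over 10 cells = 5113  → 106.9434
row 14: Σ corner-gray over 10 cells = 4707  → 98.4515
Σ rows: total corner-gray = 75515  → 1579.4703 mm³

1579.470


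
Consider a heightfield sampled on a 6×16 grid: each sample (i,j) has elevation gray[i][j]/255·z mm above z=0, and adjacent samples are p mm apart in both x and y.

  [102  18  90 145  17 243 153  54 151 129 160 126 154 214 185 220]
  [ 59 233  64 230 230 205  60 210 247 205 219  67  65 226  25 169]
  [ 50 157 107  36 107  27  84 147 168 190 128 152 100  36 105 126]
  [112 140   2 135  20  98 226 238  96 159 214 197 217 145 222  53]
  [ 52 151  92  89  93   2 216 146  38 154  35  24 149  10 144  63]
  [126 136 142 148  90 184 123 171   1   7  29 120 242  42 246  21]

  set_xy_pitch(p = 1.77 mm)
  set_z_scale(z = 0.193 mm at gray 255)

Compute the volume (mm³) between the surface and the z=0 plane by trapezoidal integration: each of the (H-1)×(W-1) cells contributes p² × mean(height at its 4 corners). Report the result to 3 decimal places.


22.529

height_mm = gray/255 × 0.193; cell vol = 1.77² × mean(4 corners)
unit = 1.77² × 0.193 / (4×255) = 0.000592794 mm³ per gray-sum
row 0: Σ corner-gray over 15 cells = 8800  → 5.2166
row 1: Σ corner-gray over 15 cells = 8064  → 4.7803
row 2: Σ corner-gray over 15 cells = 7647  → 4.5331
row 3: Σ corner-gray over 15 cells = 7184  → 4.2586
row 4: Σ corner-gray over 15 cells = 6310  → 3.7405
Σ rows: total corner-gray = 38005  → 22.5291 mm³


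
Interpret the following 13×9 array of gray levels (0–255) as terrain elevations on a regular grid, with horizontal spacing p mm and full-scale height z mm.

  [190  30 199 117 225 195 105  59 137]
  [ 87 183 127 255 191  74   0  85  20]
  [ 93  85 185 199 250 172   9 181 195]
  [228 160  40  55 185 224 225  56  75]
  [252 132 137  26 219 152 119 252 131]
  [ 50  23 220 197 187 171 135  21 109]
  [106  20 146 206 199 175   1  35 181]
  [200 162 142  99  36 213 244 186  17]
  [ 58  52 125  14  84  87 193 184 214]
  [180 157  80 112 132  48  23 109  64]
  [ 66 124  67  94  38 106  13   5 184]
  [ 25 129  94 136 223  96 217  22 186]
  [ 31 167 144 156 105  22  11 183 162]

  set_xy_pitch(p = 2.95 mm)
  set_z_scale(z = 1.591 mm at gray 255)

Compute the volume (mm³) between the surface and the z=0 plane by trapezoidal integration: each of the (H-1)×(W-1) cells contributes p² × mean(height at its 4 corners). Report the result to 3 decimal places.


646.647

height_mm = gray/255 × 1.591; cell vol = 2.95² × mean(4 corners)
unit = 2.95² × 1.591 / (4×255) = 0.0135742 mm³ per gray-sum
row 0: Σ corner-gray over 8 cells = 4124  → 55.9800
row 1: Σ corner-gray over 8 cells = 4387  → 59.5500
row 2: Σ corner-gray over 8 cells = 4643  → 63.0250
row 3: Σ corner-gray over 8 cells = 4650  → 63.1200
row 4: Σ corner-gray over 8 cells = 4524  → 61.4097
row 5: Σ corner-gray over 8 cells = 3918  → 53.1837
row 6: Σ corner-gray over 8 cells = 4232  → 57.4460
row 7: Σ corner-gray over 8 cells = 4131  → 56.0750
row 8: Σ corner-gray over 8 cells = 3316  → 45.0120
row 9: Σ corner-gray over 8 cells = 2710  → 36.7861
row 10: Σ corner-gray over 8 cells = 3189  → 43.2881
row 11: Σ corner-gray over 8 cells = 3814  → 51.7720
Σ rows: total corner-gray = 47638  → 646.6474 mm³


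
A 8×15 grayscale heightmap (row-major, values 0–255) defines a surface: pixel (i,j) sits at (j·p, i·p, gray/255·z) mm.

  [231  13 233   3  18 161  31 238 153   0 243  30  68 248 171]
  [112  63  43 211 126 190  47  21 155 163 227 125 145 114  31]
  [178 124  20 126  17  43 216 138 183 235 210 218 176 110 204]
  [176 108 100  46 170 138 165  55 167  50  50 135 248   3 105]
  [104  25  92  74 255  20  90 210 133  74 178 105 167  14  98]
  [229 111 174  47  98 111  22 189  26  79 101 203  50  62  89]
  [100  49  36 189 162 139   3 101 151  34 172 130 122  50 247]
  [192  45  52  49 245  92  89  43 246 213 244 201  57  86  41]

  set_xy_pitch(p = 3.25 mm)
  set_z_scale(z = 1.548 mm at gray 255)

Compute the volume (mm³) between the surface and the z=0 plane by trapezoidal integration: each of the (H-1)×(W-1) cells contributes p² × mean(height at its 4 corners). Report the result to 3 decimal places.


735.768

height_mm = gray/255 × 1.548; cell vol = 3.25² × mean(4 corners)
unit = 3.25² × 1.548 / (4×255) = 0.0160301 mm³ per gray-sum
row 0: Σ corner-gray over 14 cells = 6683  → 107.1295
row 1: Σ corner-gray over 14 cells = 7417  → 118.8956
row 2: Σ corner-gray over 14 cells = 7165  → 114.8560
row 3: Σ corner-gray over 14 cells = 6227  → 99.8197
row 4: Σ corner-gray over 14 cells = 5940  → 95.2191
row 5: Σ corner-gray over 14 cells = 5887  → 94.3695
row 6: Σ corner-gray over 14 cells = 6580  → 105.4784
Σ rows: total corner-gray = 45899  → 735.7677 mm³


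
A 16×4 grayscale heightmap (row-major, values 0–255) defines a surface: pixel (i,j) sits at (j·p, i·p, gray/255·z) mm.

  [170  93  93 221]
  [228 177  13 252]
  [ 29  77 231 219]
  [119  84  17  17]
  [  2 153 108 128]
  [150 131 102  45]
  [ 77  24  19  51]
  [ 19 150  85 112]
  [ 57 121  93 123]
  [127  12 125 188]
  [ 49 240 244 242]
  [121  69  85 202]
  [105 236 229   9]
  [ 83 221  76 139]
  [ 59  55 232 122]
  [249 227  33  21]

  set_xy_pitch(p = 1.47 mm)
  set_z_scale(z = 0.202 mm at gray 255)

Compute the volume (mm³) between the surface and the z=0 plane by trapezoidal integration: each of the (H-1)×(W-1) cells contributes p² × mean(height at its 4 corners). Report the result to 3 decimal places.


9.131

height_mm = gray/255 × 0.202; cell vol = 1.47² × mean(4 corners)
unit = 1.47² × 0.202 / (4×255) = 0.000427943 mm³ per gray-sum
row 0: Σ corner-gray over 3 cells = 1623  → 0.6946
row 1: Σ corner-gray over 3 cells = 1724  → 0.7378
row 2: Σ corner-gray over 3 cells = 1202  → 0.5144
row 3: Σ corner-gray over 3 cells = 990  → 0.4237
row 4: Σ corner-gray over 3 cells = 1313  → 0.5619
row 5: Σ corner-gray over 3 cells = 875  → 0.3745
row 6: Σ corner-gray over 3 cells = 815  → 0.3488
row 7: Σ corner-gray over 3 cells = 1209  → 0.5174
row 8: Σ corner-gray over 3 cells = 1197  → 0.5122
row 9: Σ corner-gray over 3 cells = 1848  → 0.7908
row 10: Σ corner-gray over 3 cells = 1890  → 0.8088
row 11: Σ corner-gray over 3 cells = 1675  → 0.7168
row 12: Σ corner-gray over 3 cells = 1860  → 0.7960
row 13: Σ corner-gray over 3 cells = 1571  → 0.6723
row 14: Σ corner-gray over 3 cells = 1545  → 0.6612
Σ rows: total corner-gray = 21337  → 9.1310 mm³


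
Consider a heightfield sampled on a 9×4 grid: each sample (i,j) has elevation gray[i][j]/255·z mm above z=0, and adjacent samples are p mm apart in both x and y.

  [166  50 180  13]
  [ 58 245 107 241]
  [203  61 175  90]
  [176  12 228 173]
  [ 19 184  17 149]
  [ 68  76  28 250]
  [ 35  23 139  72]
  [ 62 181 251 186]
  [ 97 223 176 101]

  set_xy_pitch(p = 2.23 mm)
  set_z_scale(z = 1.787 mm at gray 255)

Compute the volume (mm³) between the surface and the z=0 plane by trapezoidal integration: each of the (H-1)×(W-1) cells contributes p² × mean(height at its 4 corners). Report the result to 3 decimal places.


height_mm = gray/255 × 1.787; cell vol = 2.23² × mean(4 corners)
unit = 2.23² × 1.787 / (4×255) = 0.00871233 mm³ per gray-sum
row 0: Σ corner-gray over 3 cells = 1642  → 14.3056
row 1: Σ corner-gray over 3 cells = 1768  → 15.4034
row 2: Σ corner-gray over 3 cells = 1594  → 13.8874
row 3: Σ corner-gray over 3 cells = 1399  → 12.1885
row 4: Σ corner-gray over 3 cells = 1096  → 9.5487
row 5: Σ corner-gray over 3 cells = 957  → 8.3377
row 6: Σ corner-gray over 3 cells = 1543  → 13.4431
row 7: Σ corner-gray over 3 cells = 2108  → 18.3656
Σ rows: total corner-gray = 12107  → 105.4801 mm³

105.480


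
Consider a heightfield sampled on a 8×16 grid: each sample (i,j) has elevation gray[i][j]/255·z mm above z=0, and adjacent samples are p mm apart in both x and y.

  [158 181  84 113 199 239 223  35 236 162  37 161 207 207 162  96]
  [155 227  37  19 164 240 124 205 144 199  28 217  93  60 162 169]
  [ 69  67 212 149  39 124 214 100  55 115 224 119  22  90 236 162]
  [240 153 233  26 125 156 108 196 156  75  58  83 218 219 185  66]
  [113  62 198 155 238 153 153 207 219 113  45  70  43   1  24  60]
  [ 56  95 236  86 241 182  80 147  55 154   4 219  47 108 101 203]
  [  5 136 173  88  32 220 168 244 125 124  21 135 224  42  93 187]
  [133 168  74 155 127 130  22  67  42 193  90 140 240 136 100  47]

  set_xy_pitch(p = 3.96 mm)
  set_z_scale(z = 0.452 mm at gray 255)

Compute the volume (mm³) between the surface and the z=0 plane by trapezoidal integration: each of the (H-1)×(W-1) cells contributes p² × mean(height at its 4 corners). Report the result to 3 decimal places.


382.284

height_mm = gray/255 × 0.452; cell vol = 3.96² × mean(4 corners)
unit = 3.96² × 0.452 / (4×255) = 0.0069491 mm³ per gray-sum
row 0: Σ corner-gray over 15 cells = 8908  → 61.9026
row 1: Σ corner-gray over 15 cells = 7925  → 55.0716
row 2: Σ corner-gray over 15 cells = 8051  → 55.9472
row 3: Σ corner-gray over 15 cells = 7823  → 54.3628
row 4: Σ corner-gray over 15 cells = 7304  → 50.7562
row 5: Σ corner-gray over 15 cells = 7611  → 52.8896
row 6: Σ corner-gray over 15 cells = 7390  → 51.3539
Σ rows: total corner-gray = 55012  → 382.2840 mm³


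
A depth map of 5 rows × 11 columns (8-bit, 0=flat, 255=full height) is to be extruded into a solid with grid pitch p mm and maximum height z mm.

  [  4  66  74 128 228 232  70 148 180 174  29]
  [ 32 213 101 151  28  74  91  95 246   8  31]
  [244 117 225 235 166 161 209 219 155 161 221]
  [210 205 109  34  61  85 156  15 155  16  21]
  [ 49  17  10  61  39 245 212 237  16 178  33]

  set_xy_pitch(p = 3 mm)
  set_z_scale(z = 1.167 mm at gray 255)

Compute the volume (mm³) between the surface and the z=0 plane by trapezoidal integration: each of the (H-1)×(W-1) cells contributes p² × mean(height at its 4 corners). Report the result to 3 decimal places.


208.279

height_mm = gray/255 × 1.167; cell vol = 3² × mean(4 corners)
unit = 3² × 1.167 / (4×255) = 0.0102971 mm³ per gray-sum
row 0: Σ corner-gray over 10 cells = 4710  → 48.4991
row 1: Σ corner-gray over 10 cells = 5838  → 60.1142
row 2: Σ corner-gray over 10 cells = 5664  → 58.3225
row 3: Σ corner-gray over 10 cells = 4015  → 41.3427
Σ rows: total corner-gray = 20227  → 208.2786 mm³


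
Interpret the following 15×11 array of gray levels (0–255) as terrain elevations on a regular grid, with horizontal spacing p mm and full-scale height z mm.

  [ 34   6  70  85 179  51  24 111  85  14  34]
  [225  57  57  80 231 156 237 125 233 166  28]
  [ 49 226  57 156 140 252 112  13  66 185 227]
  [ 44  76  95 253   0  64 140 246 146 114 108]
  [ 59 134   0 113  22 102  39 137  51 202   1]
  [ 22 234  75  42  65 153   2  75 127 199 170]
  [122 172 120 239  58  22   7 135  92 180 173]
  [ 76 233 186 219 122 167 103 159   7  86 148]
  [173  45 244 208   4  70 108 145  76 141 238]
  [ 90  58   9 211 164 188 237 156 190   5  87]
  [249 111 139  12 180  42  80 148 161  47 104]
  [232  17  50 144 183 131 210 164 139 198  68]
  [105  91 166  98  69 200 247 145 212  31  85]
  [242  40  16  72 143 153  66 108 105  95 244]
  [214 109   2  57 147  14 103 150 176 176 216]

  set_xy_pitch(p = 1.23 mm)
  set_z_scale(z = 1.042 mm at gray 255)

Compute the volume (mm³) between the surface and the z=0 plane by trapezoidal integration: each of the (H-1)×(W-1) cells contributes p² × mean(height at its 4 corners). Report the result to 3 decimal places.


height_mm = gray/255 × 1.042; cell vol = 1.23² × mean(4 corners)
unit = 1.23² × 1.042 / (4×255) = 0.00154553 mm³ per gray-sum
row 0: Σ corner-gray over 10 cells = 4255  → 6.5762
row 1: Σ corner-gray over 10 cells = 5627  → 8.6967
row 2: Σ corner-gray over 10 cells = 5110  → 7.8977
row 3: Σ corner-gray over 10 cells = 4080  → 6.3058
row 4: Σ corner-gray over 10 cells = 3796  → 5.8668
row 5: Σ corner-gray over 10 cells = 4481  → 6.9255
row 6: Σ corner-gray over 10 cells = 5133  → 7.9332
row 7: Σ corner-gray over 10 cells = 5281  → 8.1620
row 8: Σ corner-gray over 10 cells = 5106  → 7.8915
row 9: Σ corner-gray over 10 cells = 4806  → 7.4278
row 10: Σ corner-gray over 10 cells = 4965  → 7.6736
row 11: Σ corner-gray over 10 cells = 5480  → 8.4695
row 12: Σ corner-gray over 10 cells = 4790  → 7.4031
row 13: Σ corner-gray over 10 cells = 4380  → 6.7694
Σ rows: total corner-gray = 67290  → 103.9988 mm³

103.999


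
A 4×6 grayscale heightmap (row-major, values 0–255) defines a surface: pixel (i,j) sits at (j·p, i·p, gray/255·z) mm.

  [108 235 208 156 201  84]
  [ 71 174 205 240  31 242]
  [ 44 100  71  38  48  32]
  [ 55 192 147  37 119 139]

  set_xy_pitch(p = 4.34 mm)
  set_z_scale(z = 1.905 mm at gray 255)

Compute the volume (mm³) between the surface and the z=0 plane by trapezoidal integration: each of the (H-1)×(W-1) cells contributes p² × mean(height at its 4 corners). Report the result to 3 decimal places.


259.686

height_mm = gray/255 × 1.905; cell vol = 4.34² × mean(4 corners)
unit = 4.34² × 1.905 / (4×255) = 0.0351783 mm³ per gray-sum
row 0: Σ corner-gray over 5 cells = 3405  → 119.7820
row 1: Σ corner-gray over 5 cells = 2203  → 77.4977
row 2: Σ corner-gray over 5 cells = 1774  → 62.4062
Σ rows: total corner-gray = 7382  → 259.6859 mm³


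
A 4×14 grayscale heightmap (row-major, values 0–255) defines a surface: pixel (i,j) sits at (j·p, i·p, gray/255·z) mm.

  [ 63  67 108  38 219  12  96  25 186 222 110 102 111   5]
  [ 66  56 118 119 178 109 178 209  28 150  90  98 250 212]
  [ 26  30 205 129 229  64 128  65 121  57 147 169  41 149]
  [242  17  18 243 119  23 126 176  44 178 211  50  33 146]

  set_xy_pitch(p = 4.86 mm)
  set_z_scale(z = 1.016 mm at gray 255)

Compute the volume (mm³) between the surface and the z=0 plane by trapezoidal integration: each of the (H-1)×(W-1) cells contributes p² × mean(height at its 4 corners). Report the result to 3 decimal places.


height_mm = gray/255 × 1.016; cell vol = 4.86² × mean(4 corners)
unit = 4.86² × 1.016 / (4×255) = 0.023527 mm³ per gray-sum
row 0: Σ corner-gray over 13 cells = 6104  → 143.6087
row 1: Σ corner-gray over 13 cells = 6389  → 150.3138
row 2: Σ corner-gray over 13 cells = 5809  → 136.6682
Σ rows: total corner-gray = 18302  → 430.5907 mm³

430.591


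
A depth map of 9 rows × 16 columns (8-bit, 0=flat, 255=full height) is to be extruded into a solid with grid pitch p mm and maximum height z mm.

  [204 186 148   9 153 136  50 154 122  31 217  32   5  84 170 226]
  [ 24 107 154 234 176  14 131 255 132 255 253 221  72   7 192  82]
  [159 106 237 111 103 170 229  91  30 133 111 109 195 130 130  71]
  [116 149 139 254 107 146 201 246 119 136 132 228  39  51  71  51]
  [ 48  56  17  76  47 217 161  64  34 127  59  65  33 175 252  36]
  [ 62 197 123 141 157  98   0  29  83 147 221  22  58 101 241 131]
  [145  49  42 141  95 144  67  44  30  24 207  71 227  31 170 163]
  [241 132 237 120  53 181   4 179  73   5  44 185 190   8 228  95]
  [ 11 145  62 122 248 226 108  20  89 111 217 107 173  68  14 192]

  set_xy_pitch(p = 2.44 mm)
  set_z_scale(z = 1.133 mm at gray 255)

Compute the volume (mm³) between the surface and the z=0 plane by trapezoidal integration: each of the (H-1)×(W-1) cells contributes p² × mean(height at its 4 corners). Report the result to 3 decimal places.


385.197

height_mm = gray/255 × 1.133; cell vol = 2.44² × mean(4 corners)
unit = 2.44² × 1.133 / (4×255) = 0.00661317 mm³ per gray-sum
row 0: Σ corner-gray over 15 cells = 7936  → 52.4821
row 1: Σ corner-gray over 15 cells = 8512  → 56.2913
row 2: Σ corner-gray over 15 cells = 8203  → 54.2478
row 3: Σ corner-gray over 15 cells = 7053  → 46.6427
row 4: Σ corner-gray over 15 cells = 6279  → 41.5241
row 5: Σ corner-gray over 15 cells = 6421  → 42.4631
row 6: Σ corner-gray over 15 cells = 6606  → 43.6866
row 7: Σ corner-gray over 15 cells = 7237  → 47.8595
Σ rows: total corner-gray = 58247  → 385.1971 mm³


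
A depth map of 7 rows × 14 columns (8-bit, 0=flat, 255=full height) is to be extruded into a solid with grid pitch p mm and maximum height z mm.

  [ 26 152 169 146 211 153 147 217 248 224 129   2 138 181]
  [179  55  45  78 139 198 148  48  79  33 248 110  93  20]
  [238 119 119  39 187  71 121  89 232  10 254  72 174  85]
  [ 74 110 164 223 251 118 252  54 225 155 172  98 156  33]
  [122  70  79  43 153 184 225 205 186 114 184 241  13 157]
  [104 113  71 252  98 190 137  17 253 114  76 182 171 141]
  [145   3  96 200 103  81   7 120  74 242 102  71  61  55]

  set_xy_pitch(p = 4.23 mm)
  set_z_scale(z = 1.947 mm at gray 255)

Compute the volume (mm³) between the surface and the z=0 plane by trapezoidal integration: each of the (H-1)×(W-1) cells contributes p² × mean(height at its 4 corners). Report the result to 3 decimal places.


1412.113

height_mm = gray/255 × 1.947; cell vol = 4.23² × mean(4 corners)
unit = 4.23² × 1.947 / (4×255) = 0.0341544 mm³ per gray-sum
row 0: Σ corner-gray over 13 cells = 6826  → 233.1379
row 1: Σ corner-gray over 13 cells = 6044  → 206.4291
row 2: Σ corner-gray over 13 cells = 7360  → 251.3763
row 3: Σ corner-gray over 13 cells = 7736  → 264.2183
row 4: Σ corner-gray over 13 cells = 7266  → 248.1658
row 5: Σ corner-gray over 13 cells = 6113  → 208.7858
Σ rows: total corner-gray = 41345  → 1412.1132 mm³


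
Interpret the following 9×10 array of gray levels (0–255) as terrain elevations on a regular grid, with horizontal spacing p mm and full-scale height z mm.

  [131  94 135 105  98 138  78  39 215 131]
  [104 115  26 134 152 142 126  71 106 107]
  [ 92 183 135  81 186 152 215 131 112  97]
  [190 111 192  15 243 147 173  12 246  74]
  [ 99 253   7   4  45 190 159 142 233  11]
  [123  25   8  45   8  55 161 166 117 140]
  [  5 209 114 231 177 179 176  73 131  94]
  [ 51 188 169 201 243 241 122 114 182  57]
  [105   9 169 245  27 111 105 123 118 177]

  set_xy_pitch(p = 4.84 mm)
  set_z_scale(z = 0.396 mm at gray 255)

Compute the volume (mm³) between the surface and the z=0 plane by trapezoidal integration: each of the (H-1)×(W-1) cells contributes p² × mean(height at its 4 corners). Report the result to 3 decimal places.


height_mm = gray/255 × 0.396; cell vol = 4.84² × mean(4 corners)
unit = 4.84² × 0.396 / (4×255) = 0.00909464 mm³ per gray-sum
row 0: Σ corner-gray over 9 cells = 4021  → 36.5696
row 1: Σ corner-gray over 9 cells = 4534  → 41.2351
row 2: Σ corner-gray over 9 cells = 5121  → 46.5737
row 3: Σ corner-gray over 9 cells = 4718  → 42.9085
row 4: Σ corner-gray over 9 cells = 3609  → 32.8226
row 5: Σ corner-gray over 9 cells = 4112  → 37.3972
row 6: Σ corner-gray over 9 cells = 5707  → 51.9031
row 7: Σ corner-gray over 9 cells = 5124  → 46.6010
Σ rows: total corner-gray = 36946  → 336.0107 mm³

336.011


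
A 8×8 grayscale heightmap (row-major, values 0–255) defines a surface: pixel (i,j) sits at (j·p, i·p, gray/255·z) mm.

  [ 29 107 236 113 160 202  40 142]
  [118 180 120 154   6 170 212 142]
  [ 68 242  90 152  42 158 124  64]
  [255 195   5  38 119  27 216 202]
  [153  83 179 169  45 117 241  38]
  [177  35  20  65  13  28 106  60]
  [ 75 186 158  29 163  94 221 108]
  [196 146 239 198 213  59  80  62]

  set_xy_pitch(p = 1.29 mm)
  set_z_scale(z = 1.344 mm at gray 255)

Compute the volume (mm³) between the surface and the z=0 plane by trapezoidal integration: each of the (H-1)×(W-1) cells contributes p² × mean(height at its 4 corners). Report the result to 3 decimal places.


52.061

height_mm = gray/255 × 1.344; cell vol = 1.29² × mean(4 corners)
unit = 1.29² × 1.344 / (4×255) = 0.0021927 mm³ per gray-sum
row 0: Σ corner-gray over 7 cells = 3831  → 8.4002
row 1: Σ corner-gray over 7 cells = 3692  → 8.0954
row 2: Σ corner-gray over 7 cells = 3405  → 7.4661
row 3: Σ corner-gray over 7 cells = 3516  → 7.7095
row 4: Σ corner-gray over 7 cells = 2630  → 5.7668
row 5: Σ corner-gray over 7 cells = 2656  → 5.8238
row 6: Σ corner-gray over 7 cells = 4013  → 8.7993
Σ rows: total corner-gray = 23743  → 52.0612 mm³


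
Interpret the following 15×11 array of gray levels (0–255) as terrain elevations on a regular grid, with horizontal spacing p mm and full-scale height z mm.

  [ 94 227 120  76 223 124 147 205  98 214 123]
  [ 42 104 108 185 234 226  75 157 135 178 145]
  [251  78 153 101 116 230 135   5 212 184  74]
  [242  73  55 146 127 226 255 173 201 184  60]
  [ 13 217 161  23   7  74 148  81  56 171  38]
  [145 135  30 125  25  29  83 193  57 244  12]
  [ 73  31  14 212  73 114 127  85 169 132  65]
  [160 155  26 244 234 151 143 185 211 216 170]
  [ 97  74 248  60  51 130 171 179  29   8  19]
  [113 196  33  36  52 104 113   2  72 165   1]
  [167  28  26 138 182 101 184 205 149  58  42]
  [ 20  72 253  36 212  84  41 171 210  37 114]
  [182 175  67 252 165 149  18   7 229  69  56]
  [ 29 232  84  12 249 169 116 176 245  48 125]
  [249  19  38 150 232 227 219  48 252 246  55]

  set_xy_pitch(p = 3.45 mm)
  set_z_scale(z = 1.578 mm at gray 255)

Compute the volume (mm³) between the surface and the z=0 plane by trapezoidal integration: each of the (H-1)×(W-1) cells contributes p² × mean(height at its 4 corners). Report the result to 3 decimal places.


1296.281

height_mm = gray/255 × 1.578; cell vol = 3.45² × mean(4 corners)
unit = 3.45² × 1.578 / (4×255) = 0.0184139 mm³ per gray-sum
row 0: Σ corner-gray over 10 cells = 6076  → 111.8827
row 1: Σ corner-gray over 10 cells = 5744  → 105.7693
row 2: Σ corner-gray over 10 cells = 5935  → 109.2863
row 3: Σ corner-gray over 10 cells = 5109  → 94.0764
row 4: Σ corner-gray over 10 cells = 3926  → 72.2928
row 5: Σ corner-gray over 10 cells = 4051  → 74.5946
row 6: Σ corner-gray over 10 cells = 5512  → 101.4972
row 7: Σ corner-gray over 10 cells = 5476  → 100.8343
row 8: Σ corner-gray over 10 cells = 3676  → 67.6894
row 9: Σ corner-gray over 10 cells = 4011  → 73.8580
row 10: Σ corner-gray over 10 cells = 4717  → 86.8582
row 11: Σ corner-gray over 10 cells = 4866  → 89.6019
row 12: Σ corner-gray over 10 cells = 5316  → 97.8881
row 13: Σ corner-gray over 10 cells = 5982  → 110.1518
Σ rows: total corner-gray = 70397  → 1296.2810 mm³


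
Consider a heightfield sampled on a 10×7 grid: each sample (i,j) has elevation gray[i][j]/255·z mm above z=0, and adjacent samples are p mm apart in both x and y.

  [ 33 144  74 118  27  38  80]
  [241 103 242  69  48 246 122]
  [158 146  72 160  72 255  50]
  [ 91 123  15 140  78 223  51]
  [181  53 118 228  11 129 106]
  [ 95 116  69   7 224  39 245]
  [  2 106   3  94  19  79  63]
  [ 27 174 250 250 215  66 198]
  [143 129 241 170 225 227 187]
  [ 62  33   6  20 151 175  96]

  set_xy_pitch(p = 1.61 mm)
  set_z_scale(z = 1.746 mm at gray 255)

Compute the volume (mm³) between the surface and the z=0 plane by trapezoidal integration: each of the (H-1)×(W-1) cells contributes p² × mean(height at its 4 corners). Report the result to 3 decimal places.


height_mm = gray/255 × 1.746; cell vol = 1.61² × mean(4 corners)
unit = 1.61² × 1.746 / (4×255) = 0.00443707 mm³ per gray-sum
row 0: Σ corner-gray over 6 cells = 2694  → 11.9535
row 1: Σ corner-gray over 6 cells = 3397  → 15.0727
row 2: Σ corner-gray over 6 cells = 2918  → 12.9474
row 3: Σ corner-gray over 6 cells = 2665  → 11.8248
row 4: Σ corner-gray over 6 cells = 2615  → 11.6029
row 5: Σ corner-gray over 6 cells = 1917  → 8.5059
row 6: Σ corner-gray over 6 cells = 2802  → 12.4327
row 7: Σ corner-gray over 6 cells = 4449  → 19.7405
row 8: Σ corner-gray over 6 cells = 3242  → 14.3850
Σ rows: total corner-gray = 26699  → 118.4652 mm³

118.465


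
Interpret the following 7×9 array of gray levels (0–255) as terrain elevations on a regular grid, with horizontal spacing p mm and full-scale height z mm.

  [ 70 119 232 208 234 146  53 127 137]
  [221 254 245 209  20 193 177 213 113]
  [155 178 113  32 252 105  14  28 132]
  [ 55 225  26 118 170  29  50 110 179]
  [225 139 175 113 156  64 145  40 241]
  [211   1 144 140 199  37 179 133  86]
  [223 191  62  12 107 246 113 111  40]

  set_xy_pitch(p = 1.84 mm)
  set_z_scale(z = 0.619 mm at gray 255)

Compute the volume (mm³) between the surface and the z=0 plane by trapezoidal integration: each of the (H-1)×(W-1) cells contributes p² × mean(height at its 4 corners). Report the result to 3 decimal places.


52.047

height_mm = gray/255 × 0.619; cell vol = 1.84² × mean(4 corners)
unit = 1.84² × 0.619 / (4×255) = 0.00205459 mm³ per gray-sum
row 0: Σ corner-gray over 8 cells = 5401  → 11.0969
row 1: Σ corner-gray over 8 cells = 4687  → 9.6299
row 2: Σ corner-gray over 8 cells = 3421  → 7.0288
row 3: Σ corner-gray over 8 cells = 3820  → 7.8486
row 4: Σ corner-gray over 8 cells = 4093  → 8.4095
row 5: Σ corner-gray over 8 cells = 3910  → 8.0335
Σ rows: total corner-gray = 25332  → 52.0470 mm³


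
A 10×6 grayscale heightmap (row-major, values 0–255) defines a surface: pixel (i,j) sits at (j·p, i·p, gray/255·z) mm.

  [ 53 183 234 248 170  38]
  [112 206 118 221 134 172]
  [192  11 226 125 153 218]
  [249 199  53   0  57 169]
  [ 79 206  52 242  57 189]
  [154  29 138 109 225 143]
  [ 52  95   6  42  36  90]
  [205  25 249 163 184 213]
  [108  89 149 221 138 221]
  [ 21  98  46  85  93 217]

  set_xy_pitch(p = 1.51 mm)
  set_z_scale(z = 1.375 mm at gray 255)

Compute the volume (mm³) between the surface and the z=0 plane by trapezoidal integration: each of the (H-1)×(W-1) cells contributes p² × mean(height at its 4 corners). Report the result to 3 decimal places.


72.560

height_mm = gray/255 × 1.375; cell vol = 1.51² × mean(4 corners)
unit = 1.51² × 1.375 / (4×255) = 0.00307366 mm³ per gray-sum
row 0: Σ corner-gray over 5 cells = 3403  → 10.4597
row 1: Σ corner-gray over 5 cells = 3082  → 9.4730
row 2: Σ corner-gray over 5 cells = 2476  → 7.6104
row 3: Σ corner-gray over 5 cells = 2418  → 7.4321
row 4: Σ corner-gray over 5 cells = 2681  → 8.2405
row 5: Σ corner-gray over 5 cells = 1799  → 5.5295
row 6: Σ corner-gray over 5 cells = 2160  → 6.6391
row 7: Σ corner-gray over 5 cells = 3183  → 9.7835
row 8: Σ corner-gray over 5 cells = 2405  → 7.3922
Σ rows: total corner-gray = 23607  → 72.5600 mm³


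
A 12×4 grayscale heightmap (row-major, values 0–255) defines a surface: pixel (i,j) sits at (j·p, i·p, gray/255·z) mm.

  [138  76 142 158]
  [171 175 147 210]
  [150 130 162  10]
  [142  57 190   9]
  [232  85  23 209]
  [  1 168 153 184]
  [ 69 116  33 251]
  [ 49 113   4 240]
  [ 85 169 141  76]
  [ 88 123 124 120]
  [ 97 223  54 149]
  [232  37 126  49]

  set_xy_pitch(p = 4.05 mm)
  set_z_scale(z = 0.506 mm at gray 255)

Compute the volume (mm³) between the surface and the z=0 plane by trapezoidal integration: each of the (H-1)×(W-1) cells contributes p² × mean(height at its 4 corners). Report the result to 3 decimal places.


height_mm = gray/255 × 0.506; cell vol = 4.05² × mean(4 corners)
unit = 4.05² × 0.506 / (4×255) = 0.00813693 mm³ per gray-sum
row 0: Σ corner-gray over 3 cells = 1757  → 14.2966
row 1: Σ corner-gray over 3 cells = 1769  → 14.3942
row 2: Σ corner-gray over 3 cells = 1389  → 11.3022
row 3: Σ corner-gray over 3 cells = 1302  → 10.5943
row 4: Σ corner-gray over 3 cells = 1484  → 12.0752
row 5: Σ corner-gray over 3 cells = 1445  → 11.7579
row 6: Σ corner-gray over 3 cells = 1141  → 9.2842
row 7: Σ corner-gray over 3 cells = 1304  → 10.6106
row 8: Σ corner-gray over 3 cells = 1483  → 12.0671
row 9: Σ corner-gray over 3 cells = 1502  → 12.2217
row 10: Σ corner-gray over 3 cells = 1407  → 11.4487
Σ rows: total corner-gray = 15983  → 130.0525 mm³

130.052


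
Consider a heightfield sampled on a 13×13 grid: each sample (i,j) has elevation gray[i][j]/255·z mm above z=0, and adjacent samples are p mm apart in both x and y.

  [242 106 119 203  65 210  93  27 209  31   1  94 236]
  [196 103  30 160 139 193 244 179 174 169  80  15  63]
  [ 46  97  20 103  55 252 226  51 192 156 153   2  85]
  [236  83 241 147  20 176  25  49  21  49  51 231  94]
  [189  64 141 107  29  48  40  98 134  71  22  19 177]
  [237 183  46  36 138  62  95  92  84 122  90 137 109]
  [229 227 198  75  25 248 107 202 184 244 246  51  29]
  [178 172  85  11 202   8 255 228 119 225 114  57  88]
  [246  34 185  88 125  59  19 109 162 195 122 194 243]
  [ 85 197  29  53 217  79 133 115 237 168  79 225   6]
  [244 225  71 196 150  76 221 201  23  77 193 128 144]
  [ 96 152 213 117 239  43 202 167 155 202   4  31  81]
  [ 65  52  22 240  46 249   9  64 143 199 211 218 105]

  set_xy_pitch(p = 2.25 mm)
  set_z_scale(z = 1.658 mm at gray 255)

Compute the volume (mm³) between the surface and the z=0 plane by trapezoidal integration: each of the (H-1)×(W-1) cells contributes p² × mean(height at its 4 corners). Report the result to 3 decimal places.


591.010

height_mm = gray/255 × 1.658; cell vol = 2.25² × mean(4 corners)
unit = 2.25² × 1.658 / (4×255) = 0.00822904 mm³ per gray-sum
row 0: Σ corner-gray over 12 cells = 6025  → 49.5800
row 1: Σ corner-gray over 12 cells = 5976  → 49.1768
row 2: Σ corner-gray over 12 cells = 5261  → 43.2930
row 3: Σ corner-gray over 12 cells = 4428  → 36.4382
row 4: Σ corner-gray over 12 cells = 4428  → 36.4382
row 5: Σ corner-gray over 12 cells = 6388  → 52.5671
row 6: Σ corner-gray over 12 cells = 7090  → 58.3439
row 7: Σ corner-gray over 12 cells = 6291  → 51.7689
row 8: Σ corner-gray over 12 cells = 6228  → 51.2505
row 9: Σ corner-gray over 12 cells = 6665  → 54.8466
row 10: Σ corner-gray over 12 cells = 6737  → 55.4391
row 11: Σ corner-gray over 12 cells = 6303  → 51.8677
Σ rows: total corner-gray = 71820  → 591.0099 mm³


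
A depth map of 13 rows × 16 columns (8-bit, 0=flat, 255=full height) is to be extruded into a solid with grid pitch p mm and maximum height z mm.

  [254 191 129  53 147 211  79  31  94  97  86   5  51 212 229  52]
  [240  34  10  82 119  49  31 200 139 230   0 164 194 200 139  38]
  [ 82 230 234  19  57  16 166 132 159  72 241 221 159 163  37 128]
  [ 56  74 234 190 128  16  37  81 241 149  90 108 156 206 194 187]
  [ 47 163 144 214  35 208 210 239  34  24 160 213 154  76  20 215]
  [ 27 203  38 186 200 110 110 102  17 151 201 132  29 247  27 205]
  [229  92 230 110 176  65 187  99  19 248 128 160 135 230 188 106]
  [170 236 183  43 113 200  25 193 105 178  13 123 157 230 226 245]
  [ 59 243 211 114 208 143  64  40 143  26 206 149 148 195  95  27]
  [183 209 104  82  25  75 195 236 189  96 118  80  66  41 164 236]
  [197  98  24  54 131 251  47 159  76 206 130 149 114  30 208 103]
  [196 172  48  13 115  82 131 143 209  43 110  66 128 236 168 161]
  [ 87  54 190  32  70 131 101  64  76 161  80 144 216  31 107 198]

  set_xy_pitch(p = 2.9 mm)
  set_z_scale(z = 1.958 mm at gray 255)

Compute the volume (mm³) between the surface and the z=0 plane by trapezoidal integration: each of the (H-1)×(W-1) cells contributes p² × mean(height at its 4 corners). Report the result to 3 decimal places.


1510.956

height_mm = gray/255 × 1.958; cell vol = 2.9² × mean(4 corners)
unit = 2.9² × 1.958 / (4×255) = 0.0161439 mm³ per gray-sum
row 0: Σ corner-gray over 15 cells = 6996  → 112.9427
row 1: Σ corner-gray over 15 cells = 7482  → 120.7887
row 2: Σ corner-gray over 15 cells = 8073  → 130.3297
row 3: Σ corner-gray over 15 cells = 8101  → 130.7817
row 4: Σ corner-gray over 15 cells = 7788  → 125.7287
row 5: Σ corner-gray over 15 cells = 8207  → 132.4930
row 6: Σ corner-gray over 15 cells = 8934  → 144.2296
row 7: Σ corner-gray over 15 cells = 8521  → 137.5622
row 8: Σ corner-gray over 15 cells = 7835  → 126.4875
row 9: Σ corner-gray over 15 cells = 7433  → 119.9976
row 10: Σ corner-gray over 15 cells = 7339  → 118.4801
row 11: Σ corner-gray over 15 cells = 6884  → 111.1346
Σ rows: total corner-gray = 93593  → 1510.9562 mm³
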